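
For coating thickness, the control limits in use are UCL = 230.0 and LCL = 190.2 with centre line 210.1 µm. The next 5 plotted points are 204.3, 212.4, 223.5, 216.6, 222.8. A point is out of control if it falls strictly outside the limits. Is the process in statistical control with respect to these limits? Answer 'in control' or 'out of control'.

All 5 points lie within [190.2, 230.0].

in control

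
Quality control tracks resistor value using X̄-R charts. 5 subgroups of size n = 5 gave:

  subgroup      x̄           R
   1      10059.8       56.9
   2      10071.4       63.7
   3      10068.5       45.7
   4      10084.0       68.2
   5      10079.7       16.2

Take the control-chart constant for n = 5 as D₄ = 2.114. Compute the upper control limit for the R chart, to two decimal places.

106.00

R̄ = (56.9 + 63.7 + 45.7 + 68.2 + 16.2) / 5 = 250.7000 / 5 = 50.1400
UCL_R = D₄·R̄ = 2.114 × 50.1400 = 105.9960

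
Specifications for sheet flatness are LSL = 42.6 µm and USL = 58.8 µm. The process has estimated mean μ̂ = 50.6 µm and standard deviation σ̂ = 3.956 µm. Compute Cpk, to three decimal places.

0.674

Cpu = (USL − μ̂) / (3σ̂) = (58.8 − 50.6) / (3 × 3.956) = 0.6909; Cpl = (μ̂ − LSL) / (3σ̂) = (50.6 − 42.6) / (3 × 3.956) = 0.6741; Cpk = min(Cpu, Cpl) = 0.6741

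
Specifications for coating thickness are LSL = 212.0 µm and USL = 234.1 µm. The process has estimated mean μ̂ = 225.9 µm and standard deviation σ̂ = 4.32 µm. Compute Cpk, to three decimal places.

0.633

Cpu = (USL − μ̂) / (3σ̂) = (234.1 − 225.9) / (3 × 4.32) = 0.6327; Cpl = (μ̂ − LSL) / (3σ̂) = (225.9 − 212.0) / (3 × 4.32) = 1.0725; Cpk = min(Cpu, Cpl) = 0.6327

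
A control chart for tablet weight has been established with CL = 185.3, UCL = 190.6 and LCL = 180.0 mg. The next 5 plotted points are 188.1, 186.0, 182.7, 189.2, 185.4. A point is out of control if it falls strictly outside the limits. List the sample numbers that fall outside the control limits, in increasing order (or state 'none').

none

All 5 points lie within [180.0, 190.6].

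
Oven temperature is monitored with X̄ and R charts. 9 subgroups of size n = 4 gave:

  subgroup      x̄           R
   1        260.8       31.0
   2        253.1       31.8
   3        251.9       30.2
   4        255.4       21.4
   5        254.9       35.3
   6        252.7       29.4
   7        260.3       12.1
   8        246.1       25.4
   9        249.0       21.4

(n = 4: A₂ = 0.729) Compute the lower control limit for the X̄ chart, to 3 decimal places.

X̄̄ = (260.8 + 253.1 + 251.9 + 255.4 + 254.9 + 252.7 + 260.3 + 246.1 + 249.0) / 9 = 2284.2000 / 9 = 253.8000
R̄ = (31.0 + 31.8 + 30.2 + 21.4 + 35.3 + 29.4 + 12.1 + 25.4 + 21.4) / 9 = 238.0000 / 9 = 26.4444
LCL = X̄̄ − A₂·R̄ = 253.8000 − 0.729 × 26.4444 = 234.5220

234.522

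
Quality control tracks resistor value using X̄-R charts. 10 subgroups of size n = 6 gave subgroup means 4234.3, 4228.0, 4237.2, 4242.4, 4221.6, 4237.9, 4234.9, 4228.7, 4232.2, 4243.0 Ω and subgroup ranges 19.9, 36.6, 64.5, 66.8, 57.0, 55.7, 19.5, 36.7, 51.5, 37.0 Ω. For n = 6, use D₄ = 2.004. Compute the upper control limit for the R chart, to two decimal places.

R̄ = (19.9 + 36.6 + 64.5 + 66.8 + 57.0 + 55.7 + 19.5 + 36.7 + 51.5 + 37.0) / 10 = 445.2000 / 10 = 44.5200
UCL_R = D₄·R̄ = 2.004 × 44.5200 = 89.2181

89.22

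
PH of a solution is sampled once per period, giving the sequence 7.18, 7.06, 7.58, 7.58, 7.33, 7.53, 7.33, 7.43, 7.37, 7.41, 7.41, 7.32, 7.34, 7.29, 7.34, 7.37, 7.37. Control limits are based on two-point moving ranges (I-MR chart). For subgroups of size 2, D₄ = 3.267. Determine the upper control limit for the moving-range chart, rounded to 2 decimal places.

Moving ranges: 0.12, 0.52, 0.00, 0.25, 0.20, 0.20, 0.10, 0.06, 0.04, 0.00, 0.09, 0.02, 0.05, 0.05, 0.03, 0.00; M̄R̄ = 1.7300 / 16 = 0.1081
UCL_MR = D₄·M̄R̄ = 3.267 × 0.1081 = 0.3532

0.35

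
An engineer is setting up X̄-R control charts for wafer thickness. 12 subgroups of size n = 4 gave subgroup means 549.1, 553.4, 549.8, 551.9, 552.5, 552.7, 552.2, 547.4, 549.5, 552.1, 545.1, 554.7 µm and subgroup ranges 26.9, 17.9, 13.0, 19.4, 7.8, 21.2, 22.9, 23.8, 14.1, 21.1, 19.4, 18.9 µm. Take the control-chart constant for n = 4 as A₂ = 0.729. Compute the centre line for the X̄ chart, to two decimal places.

550.87

X̄̄ = (549.1 + 553.4 + 549.8 + 551.9 + 552.5 + 552.7 + 552.2 + 547.4 + 549.5 + 552.1 + 545.1 + 554.7) / 12 = 6610.4000 / 12 = 550.8667
CL = X̄̄ = 550.8667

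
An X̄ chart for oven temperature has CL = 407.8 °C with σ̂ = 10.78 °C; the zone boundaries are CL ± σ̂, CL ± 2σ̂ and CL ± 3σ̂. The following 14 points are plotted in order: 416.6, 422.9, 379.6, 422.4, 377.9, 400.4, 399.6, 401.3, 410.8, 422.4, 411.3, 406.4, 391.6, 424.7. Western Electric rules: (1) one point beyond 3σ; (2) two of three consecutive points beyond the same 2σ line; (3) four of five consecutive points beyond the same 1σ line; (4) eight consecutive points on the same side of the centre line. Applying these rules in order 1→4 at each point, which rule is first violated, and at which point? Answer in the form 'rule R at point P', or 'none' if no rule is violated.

Zone of each point (C = within 1σ̂, B = 1σ̂–2σ̂, A = 2σ̂–3σ̂, * = beyond 3σ̂; sign = side of CL): 1:+C, 2:+B, 3:-A, 4:+B, 5:-A, 6:-C, 7:-C, 8:-C, 9:+C, 10:+B, 11:+C, 12:-C, 13:-B, 14:+B
Rule 2 (two of three consecutive points beyond the same 2σ limit) is satisfied at point 5.

rule 2 at point 5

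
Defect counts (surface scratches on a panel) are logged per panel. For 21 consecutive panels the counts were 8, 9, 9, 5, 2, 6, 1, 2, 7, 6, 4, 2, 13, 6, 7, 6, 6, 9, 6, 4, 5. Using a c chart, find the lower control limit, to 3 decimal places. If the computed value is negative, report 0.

c̄ = (8 + 9 + 9 + 5 + 2 + 6 + 1 + 2 + 7 + 6 + 4 + 2 + 13 + 6 + 7 + 6 + 6 + 9 + 6 + 4 + 5) / 21 = 123 / 21 = 5.8571
LCL = c̄ − 3√c̄ = 5.8571 − 3 × 2.4202 = -1.4033 → 0 (cannot be negative)

0.000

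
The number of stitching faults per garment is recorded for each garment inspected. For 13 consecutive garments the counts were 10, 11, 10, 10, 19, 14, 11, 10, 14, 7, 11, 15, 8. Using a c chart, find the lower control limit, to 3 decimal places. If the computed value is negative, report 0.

c̄ = (10 + 11 + 10 + 10 + 19 + 14 + 11 + 10 + 14 + 7 + 11 + 15 + 8) / 13 = 150 / 13 = 11.5385
LCL = c̄ − 3√c̄ = 11.5385 − 3 × 3.3968 = 1.3480

1.348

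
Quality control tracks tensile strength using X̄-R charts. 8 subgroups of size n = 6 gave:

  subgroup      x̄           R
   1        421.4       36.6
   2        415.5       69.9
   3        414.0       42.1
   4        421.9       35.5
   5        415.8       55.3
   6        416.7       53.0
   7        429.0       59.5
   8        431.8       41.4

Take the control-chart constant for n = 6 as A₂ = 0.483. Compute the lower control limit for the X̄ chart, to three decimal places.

397.017

X̄̄ = (421.4 + 415.5 + 414.0 + 421.9 + 415.8 + 416.7 + 429.0 + 431.8) / 8 = 3366.1000 / 8 = 420.7625
R̄ = (36.6 + 69.9 + 42.1 + 35.5 + 55.3 + 53.0 + 59.5 + 41.4) / 8 = 393.3000 / 8 = 49.1625
LCL = X̄̄ − A₂·R̄ = 420.7625 − 0.483 × 49.1625 = 397.0170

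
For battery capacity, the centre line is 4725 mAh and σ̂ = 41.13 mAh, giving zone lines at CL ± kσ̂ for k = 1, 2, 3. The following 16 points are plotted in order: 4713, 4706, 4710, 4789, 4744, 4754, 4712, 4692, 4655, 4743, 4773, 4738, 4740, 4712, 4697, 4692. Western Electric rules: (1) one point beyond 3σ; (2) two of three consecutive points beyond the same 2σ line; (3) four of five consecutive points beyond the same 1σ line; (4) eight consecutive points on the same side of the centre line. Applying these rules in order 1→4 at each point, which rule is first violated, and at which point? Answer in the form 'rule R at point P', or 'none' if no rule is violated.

Zone of each point (C = within 1σ̂, B = 1σ̂–2σ̂, A = 2σ̂–3σ̂, * = beyond 3σ̂; sign = side of CL): 1:-C, 2:-C, 3:-C, 4:+B, 5:+C, 6:+C, 7:-C, 8:-C, 9:-B, 10:+C, 11:+B, 12:+C, 13:+C, 14:-C, 15:-C, 16:-C
No rule fires across all 16 points.

none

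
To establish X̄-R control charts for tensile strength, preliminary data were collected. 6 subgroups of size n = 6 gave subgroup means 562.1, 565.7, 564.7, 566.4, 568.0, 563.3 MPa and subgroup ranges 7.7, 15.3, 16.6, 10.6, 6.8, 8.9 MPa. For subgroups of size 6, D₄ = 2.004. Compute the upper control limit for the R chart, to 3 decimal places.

R̄ = (7.7 + 15.3 + 16.6 + 10.6 + 6.8 + 8.9) / 6 = 65.9000 / 6 = 10.9833
UCL_R = D₄·R̄ = 2.004 × 10.9833 = 22.0106

22.011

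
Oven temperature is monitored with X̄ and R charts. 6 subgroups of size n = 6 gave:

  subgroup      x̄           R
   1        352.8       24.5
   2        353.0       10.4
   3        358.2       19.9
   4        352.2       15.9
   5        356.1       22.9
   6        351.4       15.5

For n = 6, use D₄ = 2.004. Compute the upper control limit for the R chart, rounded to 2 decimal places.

36.44

R̄ = (24.5 + 10.4 + 19.9 + 15.9 + 22.9 + 15.5) / 6 = 109.1000 / 6 = 18.1833
UCL_R = D₄·R̄ = 2.004 × 18.1833 = 36.4394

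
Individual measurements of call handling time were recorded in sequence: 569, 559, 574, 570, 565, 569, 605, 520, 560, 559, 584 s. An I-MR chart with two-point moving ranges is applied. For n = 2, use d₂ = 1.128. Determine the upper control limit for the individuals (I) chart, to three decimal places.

X̄ = (569 + 559 + 574 + 570 + 565 + 569 + 605 + 520 + 560 + 559 + 584) / 11 = 566.7273
Moving ranges: 10, 15, 4, 5, 4, 36, 85, 40, 1, 25; M̄R̄ = 225.0000 / 10 = 22.5000
UCL = X̄ + 3·M̄R̄/d₂ = 566.7273 + 3 × 22.5000 / 1.128 = 626.5677

626.568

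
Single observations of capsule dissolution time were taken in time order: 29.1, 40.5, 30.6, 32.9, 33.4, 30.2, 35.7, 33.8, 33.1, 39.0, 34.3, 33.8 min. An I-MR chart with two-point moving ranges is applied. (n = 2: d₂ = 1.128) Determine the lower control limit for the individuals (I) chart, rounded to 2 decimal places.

X̄ = (29.1 + 40.5 + 30.6 + 32.9 + 33.4 + 30.2 + 35.7 + 33.8 + 33.1 + 39.0 + 34.3 + 33.8) / 12 = 33.8667
Moving ranges: 11.4, 9.9, 2.3, 0.5, 3.2, 5.5, 1.9, 0.7, 5.9, 4.7, 0.5; M̄R̄ = 46.5000 / 11 = 4.2273
LCL = X̄ − 3·M̄R̄/d₂ = 33.8667 − 3 × 4.2273 / 1.128 = 22.6239

22.62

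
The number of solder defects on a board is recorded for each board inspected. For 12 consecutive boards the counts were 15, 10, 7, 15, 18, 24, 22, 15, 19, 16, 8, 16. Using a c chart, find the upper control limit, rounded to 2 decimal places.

c̄ = (15 + 10 + 7 + 15 + 18 + 24 + 22 + 15 + 19 + 16 + 8 + 16) / 12 = 185 / 12 = 15.4167
UCL = c̄ + 3√c̄ = 15.4167 + 3 × √15.4167 = 15.4167 + 3 × 3.9264 = 27.1959

27.20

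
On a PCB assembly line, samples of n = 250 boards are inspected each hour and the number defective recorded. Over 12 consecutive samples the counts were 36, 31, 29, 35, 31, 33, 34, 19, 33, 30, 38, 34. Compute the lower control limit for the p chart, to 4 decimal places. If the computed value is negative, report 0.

0.0643

p̄ = Σdᵢ / (k·n) = 383 / (12 × 250) = 0.12767
LCL = p̄ − 3·√(p̄(1−p̄)/n) = 0.12767 − 3 × 0.02111 = 0.06435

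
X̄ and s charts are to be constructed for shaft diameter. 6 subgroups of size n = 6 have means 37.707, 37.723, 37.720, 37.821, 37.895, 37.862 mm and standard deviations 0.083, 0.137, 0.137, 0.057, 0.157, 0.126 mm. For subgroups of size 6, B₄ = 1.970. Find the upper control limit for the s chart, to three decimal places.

0.229

s̄ = (0.083 + 0.137 + 0.137 + 0.057 + 0.157 + 0.126) / 6 = 0.1162
UCL_s = B₄·s̄ = 1.970 × 0.1162 = 0.2288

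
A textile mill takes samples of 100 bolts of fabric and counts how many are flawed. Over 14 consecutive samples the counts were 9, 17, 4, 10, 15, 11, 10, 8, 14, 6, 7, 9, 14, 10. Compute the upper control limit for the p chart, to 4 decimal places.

0.1940

p̄ = Σdᵢ / (k·n) = 144 / (14 × 100) = 0.10286
UCL = p̄ + 3·√(p̄(1−p̄)/n) = 0.10286 + 3 × √(0.10286×0.89714/100) = 0.10286 + 3 × 0.03038 = 0.19399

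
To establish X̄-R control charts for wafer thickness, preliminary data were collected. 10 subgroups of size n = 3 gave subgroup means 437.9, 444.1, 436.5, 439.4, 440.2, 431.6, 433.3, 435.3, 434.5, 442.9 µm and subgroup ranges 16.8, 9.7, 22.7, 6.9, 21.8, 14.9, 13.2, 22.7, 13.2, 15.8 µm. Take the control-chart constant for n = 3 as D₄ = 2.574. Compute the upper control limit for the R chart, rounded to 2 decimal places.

R̄ = (16.8 + 9.7 + 22.7 + 6.9 + 21.8 + 14.9 + 13.2 + 22.7 + 13.2 + 15.8) / 10 = 157.7000 / 10 = 15.7700
UCL_R = D₄·R̄ = 2.574 × 15.7700 = 40.5920

40.59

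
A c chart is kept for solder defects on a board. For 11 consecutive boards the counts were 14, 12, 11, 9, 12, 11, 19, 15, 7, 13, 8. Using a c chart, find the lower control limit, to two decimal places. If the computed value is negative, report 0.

c̄ = (14 + 12 + 11 + 9 + 12 + 11 + 19 + 15 + 7 + 13 + 8) / 11 = 131 / 11 = 11.9091
LCL = c̄ − 3√c̄ = 11.9091 − 3 × 3.4510 = 1.5562

1.56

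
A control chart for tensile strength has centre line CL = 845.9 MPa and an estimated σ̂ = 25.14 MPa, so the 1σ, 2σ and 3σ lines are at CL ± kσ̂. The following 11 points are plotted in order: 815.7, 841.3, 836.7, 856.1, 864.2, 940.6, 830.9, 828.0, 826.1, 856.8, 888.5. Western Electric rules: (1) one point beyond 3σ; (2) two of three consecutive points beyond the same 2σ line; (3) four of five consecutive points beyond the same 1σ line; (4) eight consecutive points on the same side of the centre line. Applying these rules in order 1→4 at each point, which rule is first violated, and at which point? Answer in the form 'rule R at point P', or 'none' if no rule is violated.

Zone of each point (C = within 1σ̂, B = 1σ̂–2σ̂, A = 2σ̂–3σ̂, * = beyond 3σ̂; sign = side of CL): 1:-B, 2:-C, 3:-C, 4:+C, 5:+C, 6:+*, 7:-C, 8:-C, 9:-C, 10:+C, 11:+B
Rule 1 (one point beyond the 3σ limits) is satisfied at point 6.

rule 1 at point 6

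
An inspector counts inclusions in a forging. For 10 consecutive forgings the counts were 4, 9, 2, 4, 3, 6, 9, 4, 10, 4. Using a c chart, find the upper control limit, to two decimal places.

12.54

c̄ = (4 + 9 + 2 + 4 + 3 + 6 + 9 + 4 + 10 + 4) / 10 = 55 / 10 = 5.5000
UCL = c̄ + 3√c̄ = 5.5000 + 3 × √5.5000 = 5.5000 + 3 × 2.3452 = 12.5356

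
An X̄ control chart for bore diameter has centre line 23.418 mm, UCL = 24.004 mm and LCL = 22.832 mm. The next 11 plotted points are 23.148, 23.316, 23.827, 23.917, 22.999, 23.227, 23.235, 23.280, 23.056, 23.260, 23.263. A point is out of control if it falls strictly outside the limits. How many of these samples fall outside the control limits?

0

All 11 points lie within [22.832, 24.004].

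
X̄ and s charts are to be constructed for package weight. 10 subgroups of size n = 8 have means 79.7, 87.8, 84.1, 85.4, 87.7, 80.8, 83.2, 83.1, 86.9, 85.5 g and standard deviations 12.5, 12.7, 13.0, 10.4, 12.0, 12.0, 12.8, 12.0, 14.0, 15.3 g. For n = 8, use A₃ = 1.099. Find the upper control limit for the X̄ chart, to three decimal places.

98.344

X̄̄ = (79.7 + 87.8 + 84.1 + 85.4 + 87.7 + 80.8 + 83.2 + 83.1 + 86.9 + 85.5) / 10 = 84.4200
s̄ = (12.5 + 12.7 + 13.0 + 10.4 + 12.0 + 12.0 + 12.8 + 12.0 + 14.0 + 15.3) / 10 = 12.6700
UCL = X̄̄ + A₃·s̄ = 84.4200 + 1.099 × 12.6700 = 98.3443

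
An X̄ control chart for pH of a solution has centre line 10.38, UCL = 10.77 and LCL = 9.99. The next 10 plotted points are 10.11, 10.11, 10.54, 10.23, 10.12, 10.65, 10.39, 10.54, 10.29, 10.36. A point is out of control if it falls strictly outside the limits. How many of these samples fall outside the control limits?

0

All 10 points lie within [9.99, 10.77].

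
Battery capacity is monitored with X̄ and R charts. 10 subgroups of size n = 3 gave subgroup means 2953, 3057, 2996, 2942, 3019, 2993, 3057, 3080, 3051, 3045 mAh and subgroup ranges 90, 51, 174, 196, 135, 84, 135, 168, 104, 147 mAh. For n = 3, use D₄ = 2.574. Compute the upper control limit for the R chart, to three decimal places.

R̄ = (90 + 51 + 174 + 196 + 135 + 84 + 135 + 168 + 104 + 147) / 10 = 1284.0000 / 10 = 128.4000
UCL_R = D₄·R̄ = 2.574 × 128.4000 = 330.5016

330.502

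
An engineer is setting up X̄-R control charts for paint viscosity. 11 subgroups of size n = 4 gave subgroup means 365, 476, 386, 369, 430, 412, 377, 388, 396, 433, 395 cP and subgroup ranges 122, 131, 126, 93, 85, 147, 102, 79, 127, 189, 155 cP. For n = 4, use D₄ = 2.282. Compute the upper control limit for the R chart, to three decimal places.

281.308

R̄ = (122 + 131 + 126 + 93 + 85 + 147 + 102 + 79 + 127 + 189 + 155) / 11 = 1356.0000 / 11 = 123.2727
UCL_R = D₄·R̄ = 2.282 × 123.2727 = 281.3084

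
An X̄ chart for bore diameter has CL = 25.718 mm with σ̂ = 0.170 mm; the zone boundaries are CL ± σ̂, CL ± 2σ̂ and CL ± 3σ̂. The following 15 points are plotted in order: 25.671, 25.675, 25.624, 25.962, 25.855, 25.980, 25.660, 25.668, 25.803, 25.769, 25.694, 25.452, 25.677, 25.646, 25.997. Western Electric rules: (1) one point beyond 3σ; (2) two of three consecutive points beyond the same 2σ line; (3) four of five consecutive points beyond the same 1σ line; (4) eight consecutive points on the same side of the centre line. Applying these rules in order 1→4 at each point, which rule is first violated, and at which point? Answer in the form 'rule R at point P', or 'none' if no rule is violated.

Zone of each point (C = within 1σ̂, B = 1σ̂–2σ̂, A = 2σ̂–3σ̂, * = beyond 3σ̂; sign = side of CL): 1:-C, 2:-C, 3:-C, 4:+B, 5:+C, 6:+B, 7:-C, 8:-C, 9:+C, 10:+C, 11:-C, 12:-B, 13:-C, 14:-C, 15:+B
No rule fires across all 15 points.

none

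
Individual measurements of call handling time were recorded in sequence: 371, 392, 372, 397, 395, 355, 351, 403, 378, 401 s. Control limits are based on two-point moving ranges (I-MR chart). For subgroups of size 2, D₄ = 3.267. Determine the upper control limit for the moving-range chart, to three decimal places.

76.956

Moving ranges: 21, 20, 25, 2, 40, 4, 52, 25, 23; M̄R̄ = 212.0000 / 9 = 23.5556
UCL_MR = D₄·M̄R̄ = 3.267 × 23.5556 = 76.9560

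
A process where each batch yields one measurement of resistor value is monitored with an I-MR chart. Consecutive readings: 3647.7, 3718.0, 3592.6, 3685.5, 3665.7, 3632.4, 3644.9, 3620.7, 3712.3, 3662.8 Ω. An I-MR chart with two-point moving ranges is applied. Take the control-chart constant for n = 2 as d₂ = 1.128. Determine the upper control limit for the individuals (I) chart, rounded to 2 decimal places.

3811.78

X̄ = (3647.7 + 3718.0 + 3592.6 + 3685.5 + 3665.7 + 3632.4 + 3644.9 + 3620.7 + 3712.3 + 3662.8) / 10 = 3658.2600
Moving ranges: 70.3, 125.4, 92.9, 19.8, 33.3, 12.5, 24.2, 91.6, 49.5; M̄R̄ = 519.5000 / 9 = 57.7222
UCL = X̄ + 3·M̄R̄/d₂ = 3658.2600 + 3 × 57.7222 / 1.128 = 3811.7765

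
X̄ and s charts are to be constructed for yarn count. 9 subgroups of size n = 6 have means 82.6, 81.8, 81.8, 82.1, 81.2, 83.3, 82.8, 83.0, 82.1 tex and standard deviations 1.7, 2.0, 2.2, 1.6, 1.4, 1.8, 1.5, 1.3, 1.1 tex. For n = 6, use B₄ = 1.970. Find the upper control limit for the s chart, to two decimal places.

s̄ = (1.7 + 2.0 + 2.2 + 1.6 + 1.4 + 1.8 + 1.5 + 1.3 + 1.1) / 9 = 1.6222
UCL_s = B₄·s̄ = 1.970 × 1.6222 = 3.1958

3.20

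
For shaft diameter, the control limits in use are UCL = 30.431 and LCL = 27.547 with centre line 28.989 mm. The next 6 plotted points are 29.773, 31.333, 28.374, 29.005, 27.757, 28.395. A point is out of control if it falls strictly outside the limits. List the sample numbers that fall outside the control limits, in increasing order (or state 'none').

2

Compare each point to [27.547, 30.431]: sample 2 = 31.333 > UCL.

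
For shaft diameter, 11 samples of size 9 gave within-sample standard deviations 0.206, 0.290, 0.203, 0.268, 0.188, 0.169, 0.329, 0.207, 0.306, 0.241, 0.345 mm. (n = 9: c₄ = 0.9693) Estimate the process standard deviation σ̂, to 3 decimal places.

0.258

s̄ = (0.206 + 0.290 + 0.203 + 0.268 + 0.188 + 0.169 + 0.329 + 0.207 + 0.306 + 0.241 + 0.345) / 11 = 0.2502
σ̂ = s̄ / c₄ = 0.2502 / 0.9693 = 0.2581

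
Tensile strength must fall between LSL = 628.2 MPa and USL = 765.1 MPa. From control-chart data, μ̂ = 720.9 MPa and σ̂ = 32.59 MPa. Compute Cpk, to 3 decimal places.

Cpu = (USL − μ̂) / (3σ̂) = (765.1 − 720.9) / (3 × 32.59) = 0.4521; Cpl = (μ̂ − LSL) / (3σ̂) = (720.9 − 628.2) / (3 × 32.59) = 0.9481; Cpk = min(Cpu, Cpl) = 0.4521

0.452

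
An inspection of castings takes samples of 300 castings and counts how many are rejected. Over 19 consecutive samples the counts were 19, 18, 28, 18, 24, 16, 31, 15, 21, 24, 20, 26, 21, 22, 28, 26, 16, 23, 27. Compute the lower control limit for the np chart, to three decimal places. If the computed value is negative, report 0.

p̄ = Σdᵢ / (k·n) = 423 / (19 × 300) = 0.07421
LCL = np̄ − 3·√(np̄(1−p̄)) = 22.2632 − 3 × 4.5399 = 8.6434

8.643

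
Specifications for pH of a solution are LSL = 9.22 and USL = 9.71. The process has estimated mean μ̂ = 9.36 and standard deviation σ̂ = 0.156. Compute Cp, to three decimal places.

0.524

Cp = (USL − LSL) / (6σ̂) = (9.71 − 9.22) / (6 × 0.156) = 0.4900 / 0.9360 = 0.5235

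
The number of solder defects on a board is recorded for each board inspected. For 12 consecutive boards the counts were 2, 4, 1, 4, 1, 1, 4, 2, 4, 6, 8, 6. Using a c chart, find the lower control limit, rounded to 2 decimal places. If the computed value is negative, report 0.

0.00

c̄ = (2 + 4 + 1 + 4 + 1 + 1 + 4 + 2 + 4 + 6 + 8 + 6) / 12 = 43 / 12 = 3.5833
LCL = c̄ − 3√c̄ = 3.5833 − 3 × 1.8930 = -2.0956 → 0 (cannot be negative)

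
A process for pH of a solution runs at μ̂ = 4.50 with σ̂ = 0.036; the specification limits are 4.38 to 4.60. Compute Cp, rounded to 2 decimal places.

Cp = (USL − LSL) / (6σ̂) = (4.60 − 4.38) / (6 × 0.036) = 0.2200 / 0.2160 = 1.0185

1.02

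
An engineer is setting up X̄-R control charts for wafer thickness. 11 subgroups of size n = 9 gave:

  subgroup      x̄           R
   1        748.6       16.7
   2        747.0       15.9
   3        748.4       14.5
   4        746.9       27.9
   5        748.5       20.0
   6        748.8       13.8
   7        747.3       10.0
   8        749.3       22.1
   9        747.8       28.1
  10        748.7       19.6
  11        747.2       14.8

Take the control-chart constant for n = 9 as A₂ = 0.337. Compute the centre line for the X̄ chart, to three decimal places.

X̄̄ = (748.6 + 747.0 + 748.4 + 746.9 + 748.5 + 748.8 + 747.3 + 749.3 + 747.8 + 748.7 + 747.2) / 11 = 8228.5000 / 11 = 748.0455
CL = X̄̄ = 748.0455

748.045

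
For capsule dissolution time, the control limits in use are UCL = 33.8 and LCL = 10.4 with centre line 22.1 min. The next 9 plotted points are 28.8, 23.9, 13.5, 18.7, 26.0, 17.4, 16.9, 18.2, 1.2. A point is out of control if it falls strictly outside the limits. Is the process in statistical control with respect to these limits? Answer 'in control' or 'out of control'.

out of control

Compare each point to [10.4, 33.8]: sample 9 = 1.2 < LCL.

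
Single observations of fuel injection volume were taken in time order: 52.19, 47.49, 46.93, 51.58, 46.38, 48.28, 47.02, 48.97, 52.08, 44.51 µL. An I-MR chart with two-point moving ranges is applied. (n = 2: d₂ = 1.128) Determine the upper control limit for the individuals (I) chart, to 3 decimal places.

57.674

X̄ = (52.19 + 47.49 + 46.93 + 51.58 + 46.38 + 48.28 + 47.02 + 48.97 + 52.08 + 44.51) / 10 = 48.5430
Moving ranges: 4.70, 0.56, 4.65, 5.20, 1.90, 1.26, 1.95, 3.11, 7.57; M̄R̄ = 30.9000 / 9 = 3.4333
UCL = X̄ + 3·M̄R̄/d₂ = 48.5430 + 3 × 3.4333 / 1.128 = 57.6742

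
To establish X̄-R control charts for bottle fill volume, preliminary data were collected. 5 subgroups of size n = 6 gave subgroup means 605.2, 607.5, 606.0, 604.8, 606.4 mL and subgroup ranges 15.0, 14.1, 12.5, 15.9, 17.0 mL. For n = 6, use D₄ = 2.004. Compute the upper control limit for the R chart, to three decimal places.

29.860

R̄ = (15.0 + 14.1 + 12.5 + 15.9 + 17.0) / 5 = 74.5000 / 5 = 14.9000
UCL_R = D₄·R̄ = 2.004 × 14.9000 = 29.8596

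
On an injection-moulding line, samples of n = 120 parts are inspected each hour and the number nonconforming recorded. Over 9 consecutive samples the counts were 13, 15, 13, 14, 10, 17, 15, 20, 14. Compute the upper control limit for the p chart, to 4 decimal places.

0.2107

p̄ = Σdᵢ / (k·n) = 131 / (9 × 120) = 0.12130
UCL = p̄ + 3·√(p̄(1−p̄)/n) = 0.12130 + 3 × √(0.12130×0.87870/120) = 0.12130 + 3 × 0.02980 = 0.21070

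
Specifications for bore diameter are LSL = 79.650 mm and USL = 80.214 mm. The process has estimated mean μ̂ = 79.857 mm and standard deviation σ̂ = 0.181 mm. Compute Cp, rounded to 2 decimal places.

0.52

Cp = (USL − LSL) / (6σ̂) = (80.214 − 79.650) / (6 × 0.181) = 0.5640 / 1.0860 = 0.5193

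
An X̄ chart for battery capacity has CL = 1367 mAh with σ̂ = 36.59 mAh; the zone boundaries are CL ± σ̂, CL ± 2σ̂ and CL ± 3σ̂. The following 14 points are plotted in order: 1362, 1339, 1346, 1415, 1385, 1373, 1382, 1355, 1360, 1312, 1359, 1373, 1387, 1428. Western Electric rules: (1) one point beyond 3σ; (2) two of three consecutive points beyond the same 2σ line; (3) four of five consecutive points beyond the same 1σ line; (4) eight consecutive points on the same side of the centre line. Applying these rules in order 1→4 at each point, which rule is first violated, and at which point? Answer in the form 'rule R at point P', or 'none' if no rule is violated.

none

Zone of each point (C = within 1σ̂, B = 1σ̂–2σ̂, A = 2σ̂–3σ̂, * = beyond 3σ̂; sign = side of CL): 1:-C, 2:-C, 3:-C, 4:+B, 5:+C, 6:+C, 7:+C, 8:-C, 9:-C, 10:-B, 11:-C, 12:+C, 13:+C, 14:+B
No rule fires across all 14 points.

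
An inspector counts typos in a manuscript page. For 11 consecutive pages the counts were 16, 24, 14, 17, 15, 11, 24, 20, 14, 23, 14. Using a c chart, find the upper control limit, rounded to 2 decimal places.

c̄ = (16 + 24 + 14 + 17 + 15 + 11 + 24 + 20 + 14 + 23 + 14) / 11 = 192 / 11 = 17.4545
UCL = c̄ + 3√c̄ = 17.4545 + 3 × √17.4545 = 17.4545 + 3 × 4.1779 = 29.9881

29.99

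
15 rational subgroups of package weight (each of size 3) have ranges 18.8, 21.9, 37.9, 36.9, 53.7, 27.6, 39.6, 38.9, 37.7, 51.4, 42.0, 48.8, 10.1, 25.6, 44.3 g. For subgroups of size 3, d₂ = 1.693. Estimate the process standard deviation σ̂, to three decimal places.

R̄ = (18.8 + 21.9 + 37.9 + 36.9 + 53.7 + 27.6 + 39.6 + 38.9 + 37.7 + 51.4 + 42.0 + 48.8 + 10.1 + 25.6 + 44.3) / 15 = 35.6800
σ̂ = R̄ / d₂ = 35.6800 / 1.693 = 21.0750

21.075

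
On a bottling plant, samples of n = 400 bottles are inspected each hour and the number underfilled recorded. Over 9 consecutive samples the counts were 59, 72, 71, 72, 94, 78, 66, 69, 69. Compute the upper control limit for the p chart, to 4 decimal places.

p̄ = Σdᵢ / (k·n) = 650 / (9 × 400) = 0.18056
UCL = p̄ + 3·√(p̄(1−p̄)/n) = 0.18056 + 3 × √(0.18056×0.81944/400) = 0.18056 + 3 × 0.01923 = 0.23825

0.2383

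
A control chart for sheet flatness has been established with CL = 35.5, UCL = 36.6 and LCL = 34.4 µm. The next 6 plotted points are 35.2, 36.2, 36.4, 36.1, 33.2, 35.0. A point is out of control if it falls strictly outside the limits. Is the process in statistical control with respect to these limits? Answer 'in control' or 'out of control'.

out of control

Compare each point to [34.4, 36.6]: sample 5 = 33.2 < LCL.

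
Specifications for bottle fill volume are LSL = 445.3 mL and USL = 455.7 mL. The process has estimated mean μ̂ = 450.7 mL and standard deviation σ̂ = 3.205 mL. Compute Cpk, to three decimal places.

0.520

Cpu = (USL − μ̂) / (3σ̂) = (455.7 − 450.7) / (3 × 3.205) = 0.5200; Cpl = (μ̂ − LSL) / (3σ̂) = (450.7 − 445.3) / (3 × 3.205) = 0.5616; Cpk = min(Cpu, Cpl) = 0.5200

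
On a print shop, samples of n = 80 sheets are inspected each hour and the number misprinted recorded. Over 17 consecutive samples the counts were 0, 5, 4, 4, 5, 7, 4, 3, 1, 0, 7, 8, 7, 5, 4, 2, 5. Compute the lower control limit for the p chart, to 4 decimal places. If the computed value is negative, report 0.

0.0000

p̄ = Σdᵢ / (k·n) = 71 / (17 × 80) = 0.05221
LCL = p̄ − 3·√(p̄(1−p̄)/n) = 0.05221 − 3 × 0.02487 = -0.02240 → 0 (negative, so LCL = 0)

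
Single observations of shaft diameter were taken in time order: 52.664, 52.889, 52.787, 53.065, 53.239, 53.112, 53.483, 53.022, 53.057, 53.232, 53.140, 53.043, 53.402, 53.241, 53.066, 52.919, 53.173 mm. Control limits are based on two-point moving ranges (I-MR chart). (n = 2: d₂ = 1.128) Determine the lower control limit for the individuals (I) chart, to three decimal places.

X̄ = (52.664 + 52.889 + 52.787 + 53.065 + 53.239 + 53.112 + 53.483 + 53.022 + 53.057 + 53.232 + 53.140 + 53.043 + 53.402 + 53.241 + 53.066 + 52.919 + 53.173) / 17 = 53.0902
Moving ranges: 0.225, 0.102, 0.278, 0.174, 0.127, 0.371, 0.461, 0.035, 0.175, 0.092, 0.097, 0.359, 0.161, 0.175, 0.147, 0.254; M̄R̄ = 3.2330 / 16 = 0.2021
LCL = X̄ − 3·M̄R̄/d₂ = 53.0902 − 3 × 0.2021 / 1.128 = 52.5528

52.553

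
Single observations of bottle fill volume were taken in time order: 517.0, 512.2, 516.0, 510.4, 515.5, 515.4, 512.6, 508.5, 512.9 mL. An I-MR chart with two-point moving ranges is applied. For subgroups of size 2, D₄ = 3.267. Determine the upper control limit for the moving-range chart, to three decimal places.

Moving ranges: 4.8, 3.8, 5.6, 5.1, 0.1, 2.8, 4.1, 4.4; M̄R̄ = 30.7000 / 8 = 3.8375
UCL_MR = D₄·M̄R̄ = 3.267 × 3.8375 = 12.5371

12.537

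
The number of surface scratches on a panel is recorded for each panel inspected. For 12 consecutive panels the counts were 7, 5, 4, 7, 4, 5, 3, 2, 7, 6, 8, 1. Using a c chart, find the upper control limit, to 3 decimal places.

11.569

c̄ = (7 + 5 + 4 + 7 + 4 + 5 + 3 + 2 + 7 + 6 + 8 + 1) / 12 = 59 / 12 = 4.9167
UCL = c̄ + 3√c̄ = 4.9167 + 3 × √4.9167 = 4.9167 + 3 × 2.2174 = 11.5687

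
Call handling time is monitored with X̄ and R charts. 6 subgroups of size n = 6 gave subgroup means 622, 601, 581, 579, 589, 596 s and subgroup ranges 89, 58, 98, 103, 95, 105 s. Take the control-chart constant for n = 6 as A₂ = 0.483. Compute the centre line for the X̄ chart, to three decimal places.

X̄̄ = (622 + 601 + 581 + 579 + 589 + 596) / 6 = 3568.0000 / 6 = 594.6667
CL = X̄̄ = 594.6667

594.667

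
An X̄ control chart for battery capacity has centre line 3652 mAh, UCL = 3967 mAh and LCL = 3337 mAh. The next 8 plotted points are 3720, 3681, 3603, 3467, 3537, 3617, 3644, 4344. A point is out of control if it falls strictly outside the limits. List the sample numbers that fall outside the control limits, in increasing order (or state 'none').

Compare each point to [3337, 3967]: sample 8 = 4344 > UCL.

8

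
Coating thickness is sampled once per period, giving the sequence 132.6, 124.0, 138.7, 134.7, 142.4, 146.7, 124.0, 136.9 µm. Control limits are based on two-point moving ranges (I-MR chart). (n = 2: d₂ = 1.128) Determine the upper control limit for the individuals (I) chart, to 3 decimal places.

X̄ = (132.6 + 124.0 + 138.7 + 134.7 + 142.4 + 146.7 + 124.0 + 136.9) / 8 = 135.0000
Moving ranges: 8.6, 14.7, 4.0, 7.7, 4.3, 22.7, 12.9; M̄R̄ = 74.9000 / 7 = 10.7000
UCL = X̄ + 3·M̄R̄/d₂ = 135.0000 + 3 × 10.7000 / 1.128 = 163.4574

163.457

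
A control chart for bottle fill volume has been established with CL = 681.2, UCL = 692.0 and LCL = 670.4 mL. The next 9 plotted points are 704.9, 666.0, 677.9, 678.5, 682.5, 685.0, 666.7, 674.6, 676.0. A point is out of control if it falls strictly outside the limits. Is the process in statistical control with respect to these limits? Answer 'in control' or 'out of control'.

out of control

Compare each point to [670.4, 692.0]: sample 1 = 704.9 > UCL; sample 2 = 666.0 < LCL; sample 7 = 666.7 < LCL.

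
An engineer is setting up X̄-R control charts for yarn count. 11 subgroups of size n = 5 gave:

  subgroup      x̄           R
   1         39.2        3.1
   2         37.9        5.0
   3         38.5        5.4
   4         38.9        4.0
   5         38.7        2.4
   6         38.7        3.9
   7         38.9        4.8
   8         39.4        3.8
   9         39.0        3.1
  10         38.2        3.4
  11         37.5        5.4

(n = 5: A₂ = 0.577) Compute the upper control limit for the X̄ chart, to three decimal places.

40.951

X̄̄ = (39.2 + 37.9 + 38.5 + 38.9 + 38.7 + 38.7 + 38.9 + 39.4 + 39.0 + 38.2 + 37.5) / 11 = 424.9000 / 11 = 38.6273
R̄ = (3.1 + 5.0 + 5.4 + 4.0 + 2.4 + 3.9 + 4.8 + 3.8 + 3.1 + 3.4 + 5.4) / 11 = 44.3000 / 11 = 4.0273
UCL = X̄̄ + A₂·R̄ = 38.6273 + 0.577 × 4.0273 = 40.9510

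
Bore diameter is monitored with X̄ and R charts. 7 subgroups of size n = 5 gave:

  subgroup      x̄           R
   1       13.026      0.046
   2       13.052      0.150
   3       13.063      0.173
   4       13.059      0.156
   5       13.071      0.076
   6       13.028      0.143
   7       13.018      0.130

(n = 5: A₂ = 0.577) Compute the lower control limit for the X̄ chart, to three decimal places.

X̄̄ = (13.026 + 13.052 + 13.063 + 13.059 + 13.071 + 13.028 + 13.018) / 7 = 91.3170 / 7 = 13.0453
R̄ = (0.046 + 0.150 + 0.173 + 0.156 + 0.076 + 0.143 + 0.130) / 7 = 0.8740 / 7 = 0.1249
LCL = X̄̄ − A₂·R̄ = 13.0453 − 0.577 × 0.1249 = 12.9732

12.973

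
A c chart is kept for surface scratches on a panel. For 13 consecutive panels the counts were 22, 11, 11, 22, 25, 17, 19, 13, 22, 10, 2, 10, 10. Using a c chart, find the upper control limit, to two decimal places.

c̄ = (22 + 11 + 11 + 22 + 25 + 17 + 19 + 13 + 22 + 10 + 2 + 10 + 10) / 13 = 194 / 13 = 14.9231
UCL = c̄ + 3√c̄ = 14.9231 + 3 × √14.9231 = 14.9231 + 3 × 3.8630 = 26.5122

26.51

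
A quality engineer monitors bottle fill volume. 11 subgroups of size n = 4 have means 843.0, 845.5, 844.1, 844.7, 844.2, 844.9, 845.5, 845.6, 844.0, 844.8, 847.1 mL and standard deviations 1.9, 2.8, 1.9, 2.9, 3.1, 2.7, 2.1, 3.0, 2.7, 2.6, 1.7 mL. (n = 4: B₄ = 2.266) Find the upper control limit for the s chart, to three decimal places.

5.644

s̄ = (1.9 + 2.8 + 1.9 + 2.9 + 3.1 + 2.7 + 2.1 + 3.0 + 2.7 + 2.6 + 1.7) / 11 = 2.4909
UCL_s = B₄·s̄ = 2.266 × 2.4909 = 5.6444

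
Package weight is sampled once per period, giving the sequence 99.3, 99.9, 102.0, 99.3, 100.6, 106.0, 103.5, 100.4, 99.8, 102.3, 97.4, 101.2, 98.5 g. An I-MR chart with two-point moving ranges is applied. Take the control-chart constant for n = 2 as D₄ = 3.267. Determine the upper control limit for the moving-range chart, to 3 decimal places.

Moving ranges: 0.6, 2.1, 2.7, 1.3, 5.4, 2.5, 3.1, 0.6, 2.5, 4.9, 3.8, 2.7; M̄R̄ = 32.2000 / 12 = 2.6833
UCL_MR = D₄·M̄R̄ = 3.267 × 2.6833 = 8.7665

8.766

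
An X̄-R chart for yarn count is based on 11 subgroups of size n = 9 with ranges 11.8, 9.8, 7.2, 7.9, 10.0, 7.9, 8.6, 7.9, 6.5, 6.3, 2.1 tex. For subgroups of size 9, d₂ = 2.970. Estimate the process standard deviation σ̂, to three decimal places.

R̄ = (11.8 + 9.8 + 7.2 + 7.9 + 10.0 + 7.9 + 8.6 + 7.9 + 6.5 + 6.3 + 2.1) / 11 = 7.8182
σ̂ = R̄ / d₂ = 7.8182 / 2.970 = 2.6324

2.632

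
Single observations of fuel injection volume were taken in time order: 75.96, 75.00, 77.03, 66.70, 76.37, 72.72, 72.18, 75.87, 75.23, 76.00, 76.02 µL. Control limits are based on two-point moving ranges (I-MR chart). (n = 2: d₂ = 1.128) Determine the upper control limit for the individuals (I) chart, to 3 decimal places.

X̄ = (75.96 + 75.00 + 77.03 + 66.70 + 76.37 + 72.72 + 72.18 + 75.87 + 75.23 + 76.00 + 76.02) / 11 = 74.4618
Moving ranges: 0.96, 2.03, 10.33, 9.67, 3.65, 0.54, 3.69, 0.64, 0.77, 0.02; M̄R̄ = 32.3000 / 10 = 3.2300
UCL = X̄ + 3·M̄R̄/d₂ = 74.4618 + 3 × 3.2300 / 1.128 = 83.0522

83.052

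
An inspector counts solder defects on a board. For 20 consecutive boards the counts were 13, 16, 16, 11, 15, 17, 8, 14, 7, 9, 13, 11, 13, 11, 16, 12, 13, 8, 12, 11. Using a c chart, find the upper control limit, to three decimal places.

c̄ = (13 + 16 + 16 + 11 + 15 + 17 + 8 + 14 + 7 + 9 + 13 + 11 + 13 + 11 + 16 + 12 + 13 + 8 + 12 + 11) / 20 = 246 / 20 = 12.3000
UCL = c̄ + 3√c̄ = 12.3000 + 3 × √12.3000 = 12.3000 + 3 × 3.5071 = 22.8214

22.821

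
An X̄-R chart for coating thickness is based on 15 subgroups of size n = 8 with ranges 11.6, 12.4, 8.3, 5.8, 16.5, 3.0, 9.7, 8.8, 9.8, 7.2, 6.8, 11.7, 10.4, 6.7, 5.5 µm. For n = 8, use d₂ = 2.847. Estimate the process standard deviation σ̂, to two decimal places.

3.14

R̄ = (11.6 + 12.4 + 8.3 + 5.8 + 16.5 + 3.0 + 9.7 + 8.8 + 9.8 + 7.2 + 6.8 + 11.7 + 10.4 + 6.7 + 5.5) / 15 = 8.9467
σ̂ = R̄ / d₂ = 8.9467 / 2.847 = 3.1425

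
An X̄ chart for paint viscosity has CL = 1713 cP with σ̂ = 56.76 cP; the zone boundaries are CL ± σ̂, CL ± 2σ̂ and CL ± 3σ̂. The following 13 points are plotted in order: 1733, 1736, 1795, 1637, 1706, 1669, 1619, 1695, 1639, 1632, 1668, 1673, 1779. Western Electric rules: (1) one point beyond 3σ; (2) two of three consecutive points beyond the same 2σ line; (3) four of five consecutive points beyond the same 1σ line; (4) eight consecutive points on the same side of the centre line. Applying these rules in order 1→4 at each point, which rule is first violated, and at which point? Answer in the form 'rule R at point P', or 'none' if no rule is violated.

rule 4 at point 11

Zone of each point (C = within 1σ̂, B = 1σ̂–2σ̂, A = 2σ̂–3σ̂, * = beyond 3σ̂; sign = side of CL): 1:+C, 2:+C, 3:+B, 4:-B, 5:-C, 6:-C, 7:-B, 8:-C, 9:-B, 10:-B, 11:-C, 12:-C, 13:+B
Rule 4 (eight consecutive points on the same side of the centre line) is satisfied at point 11.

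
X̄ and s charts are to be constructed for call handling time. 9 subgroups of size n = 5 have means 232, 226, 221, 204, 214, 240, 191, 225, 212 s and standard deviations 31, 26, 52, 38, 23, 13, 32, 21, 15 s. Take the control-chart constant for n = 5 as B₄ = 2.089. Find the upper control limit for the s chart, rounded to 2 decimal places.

s̄ = (31 + 26 + 52 + 38 + 23 + 13 + 32 + 21 + 15) / 9 = 27.8889
UCL_s = B₄·s̄ = 2.089 × 27.8889 = 58.2599

58.26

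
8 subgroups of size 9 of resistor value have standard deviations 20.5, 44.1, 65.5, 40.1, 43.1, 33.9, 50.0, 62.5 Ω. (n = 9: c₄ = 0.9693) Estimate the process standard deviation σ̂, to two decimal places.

46.39

s̄ = (20.5 + 44.1 + 65.5 + 40.1 + 43.1 + 33.9 + 50.0 + 62.5) / 8 = 44.9625
σ̂ = s̄ / c₄ = 44.9625 / 0.9693 = 46.3866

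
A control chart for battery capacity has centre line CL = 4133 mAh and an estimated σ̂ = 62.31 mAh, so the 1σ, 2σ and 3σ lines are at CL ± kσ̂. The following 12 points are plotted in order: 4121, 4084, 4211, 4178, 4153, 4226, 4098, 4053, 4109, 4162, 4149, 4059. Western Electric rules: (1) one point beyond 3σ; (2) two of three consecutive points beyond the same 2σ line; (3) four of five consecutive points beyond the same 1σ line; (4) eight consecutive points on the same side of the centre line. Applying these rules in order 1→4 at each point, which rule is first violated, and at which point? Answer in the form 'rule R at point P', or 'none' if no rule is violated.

none

Zone of each point (C = within 1σ̂, B = 1σ̂–2σ̂, A = 2σ̂–3σ̂, * = beyond 3σ̂; sign = side of CL): 1:-C, 2:-C, 3:+B, 4:+C, 5:+C, 6:+B, 7:-C, 8:-B, 9:-C, 10:+C, 11:+C, 12:-B
No rule fires across all 12 points.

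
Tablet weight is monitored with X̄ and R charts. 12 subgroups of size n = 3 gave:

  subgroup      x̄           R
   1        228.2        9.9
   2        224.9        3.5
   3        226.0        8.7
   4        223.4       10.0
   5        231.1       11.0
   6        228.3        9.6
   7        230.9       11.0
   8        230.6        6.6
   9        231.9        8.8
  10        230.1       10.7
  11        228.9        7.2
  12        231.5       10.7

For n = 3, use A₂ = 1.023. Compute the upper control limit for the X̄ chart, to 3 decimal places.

237.998

X̄̄ = (228.2 + 224.9 + 226.0 + 223.4 + 231.1 + 228.3 + 230.9 + 230.6 + 231.9 + 230.1 + 228.9 + 231.5) / 12 = 2745.8000 / 12 = 228.8167
R̄ = (9.9 + 3.5 + 8.7 + 10.0 + 11.0 + 9.6 + 11.0 + 6.6 + 8.8 + 10.7 + 7.2 + 10.7) / 12 = 107.7000 / 12 = 8.9750
UCL = X̄̄ + A₂·R̄ = 228.8167 + 1.023 × 8.9750 = 237.9981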